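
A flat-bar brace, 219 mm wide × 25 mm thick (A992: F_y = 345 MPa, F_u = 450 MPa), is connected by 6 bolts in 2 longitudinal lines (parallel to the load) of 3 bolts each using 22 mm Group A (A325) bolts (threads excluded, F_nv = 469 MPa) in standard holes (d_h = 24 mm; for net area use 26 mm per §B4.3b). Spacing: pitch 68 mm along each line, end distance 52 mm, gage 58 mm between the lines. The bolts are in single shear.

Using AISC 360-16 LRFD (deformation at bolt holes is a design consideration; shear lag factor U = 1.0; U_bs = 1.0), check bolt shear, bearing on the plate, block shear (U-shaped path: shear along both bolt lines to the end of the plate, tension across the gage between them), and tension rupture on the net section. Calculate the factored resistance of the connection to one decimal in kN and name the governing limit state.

802.3 kN (bolt shear governs)

Bolt shear: A_b = π(22)²/4 = 380.13 mm². φR_n = 0.75 × 469 × 380.13 × 6 × 1 = 802.3 kN.
Bearing (25 mm plate, F_u = 450 MPa): end bolts L_c = 52 − 24/2 = 40, R_n = min(1.2×40×25×450, 2.4×22×25×450) = 540 kN/bolt; interior L_c = 68 − 24 = 44, R_n = 594 kN/bolt. φR_n = 0.75 × (2×540 + 4×594) = 2592.0 kN.
Block shear: shear path 2×[52+2×68] = 2×188 mm, A_gv = 9400, A_nv = 2×(188 − 2.5×26)×25 = 6150 mm²; tension across gage: (58 − 1×26)×25 = 800 mm². R_n = min(0.6×450×6150, 0.6×345×9400) + 1.0×450×800 = min(1660.5, 1945.8) + 360 = 2020.5 kN. φR_n = 0.75 × 2020.5 = 1515.4 kN.
Tension rupture (net): A_n = (219 − 2×26)×25 = 4175 mm² (U = 1.0, A_e = A_n). φR_n = 0.75 × 450 × 4175 = 1409.1 kN.
Governing: min(802.3, 2592.0, 1515.4, 1409.1) = 802.3 kN → bolt shear.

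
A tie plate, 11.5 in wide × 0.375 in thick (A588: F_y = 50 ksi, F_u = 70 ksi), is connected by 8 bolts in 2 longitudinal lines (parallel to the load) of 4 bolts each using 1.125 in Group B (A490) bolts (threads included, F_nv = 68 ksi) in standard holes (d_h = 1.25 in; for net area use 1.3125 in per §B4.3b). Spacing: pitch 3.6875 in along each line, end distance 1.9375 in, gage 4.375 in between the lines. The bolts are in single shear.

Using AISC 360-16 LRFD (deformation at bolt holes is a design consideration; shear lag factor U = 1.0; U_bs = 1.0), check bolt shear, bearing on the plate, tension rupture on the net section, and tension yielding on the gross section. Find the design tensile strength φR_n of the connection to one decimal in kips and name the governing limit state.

174.7 kips (net-section rupture governs)

Bolt shear: A_b = π(1.125)²/4 = 0.99402 in². φR_n = 0.75 × 68 × 0.99402 × 8 × 1 = 405.6 kips.
Bearing (0.375 in plate, F_u = 70 ksi): end bolts L_c = 1.9375 − 1.25/2 = 1.3125, R_n = min(1.2×1.3125×0.375×70, 2.4×1.125×0.375×70) = 41.344 kips/bolt; interior L_c = 3.6875 − 1.25 = 2.4375, R_n = 70.875 kips/bolt. φR_n = 0.75 × (2×41.344 + 6×70.875) = 381.0 kips.
Tension rupture (net): A_n = (11.5 − 2×1.3125)×0.375 = 3.3281 in² (U = 1.0, A_e = A_n). φR_n = 0.75 × 70 × 3.3281 = 174.7 kips.
Tension yield (gross): A_g = 11.5×0.375 = 4.3125 in². φR_n = 0.90 × 50 × 4.3125 = 194.1 kips.
Governing: min(405.6, 381.0, 174.7, 194.1) = 174.7 kips → net-section rupture.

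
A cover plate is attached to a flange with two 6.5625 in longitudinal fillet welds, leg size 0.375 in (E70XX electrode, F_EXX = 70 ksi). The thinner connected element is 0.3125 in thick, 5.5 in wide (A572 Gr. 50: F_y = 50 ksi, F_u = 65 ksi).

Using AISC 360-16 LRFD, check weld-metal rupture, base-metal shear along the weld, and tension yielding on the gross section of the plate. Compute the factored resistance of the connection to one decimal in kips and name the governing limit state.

77.3 kips (gross-section yield governs)

Weld metal: throat = 0.707×0.375 = 0.26513 in, L = 2×6.5625 = 13.125 in. φR_n = 0.75 × 0.6 × 70 × 0.26513 × 13.125 = 109.6 kips.
Base metal shear (0.3125 in plate): yield φR_n = 1.0×0.6×50×0.3125×13.125 = 123.0 kips; rupture φR_n = 0.75×0.6×65×0.3125×13.125 = 120.0 kips; take 120.0 kips (rupture).
Tension yield (gross): A_g = 5.5×0.3125 = 1.7188 in². φR_n = 0.90 × 50 × 1.7188 = 77.3 kips.
Governing: min(109.6, 120.0, 77.3) = 77.3 kips → gross-section yield.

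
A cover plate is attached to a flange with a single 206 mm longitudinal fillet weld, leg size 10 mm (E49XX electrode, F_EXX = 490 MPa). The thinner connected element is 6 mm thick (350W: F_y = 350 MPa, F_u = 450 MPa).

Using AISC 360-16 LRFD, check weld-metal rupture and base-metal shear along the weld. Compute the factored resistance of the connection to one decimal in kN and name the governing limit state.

Weld metal: throat = 0.707×10 = 7.07 mm, L = 206 mm. φR_n = 0.75 × 0.6 × 490 × 7.07 × 206 = 321.1 kN.
Base metal shear (6 mm plate): yield φR_n = 1.0×0.6×350×6×206 = 259.6 kN; rupture φR_n = 0.75×0.6×450×6×206 = 250.3 kN; take 250.3 kN (rupture).
Governing: min(321.1, 250.3) = 250.3 kN → base-metal shear.

250.3 kN (base-metal shear governs)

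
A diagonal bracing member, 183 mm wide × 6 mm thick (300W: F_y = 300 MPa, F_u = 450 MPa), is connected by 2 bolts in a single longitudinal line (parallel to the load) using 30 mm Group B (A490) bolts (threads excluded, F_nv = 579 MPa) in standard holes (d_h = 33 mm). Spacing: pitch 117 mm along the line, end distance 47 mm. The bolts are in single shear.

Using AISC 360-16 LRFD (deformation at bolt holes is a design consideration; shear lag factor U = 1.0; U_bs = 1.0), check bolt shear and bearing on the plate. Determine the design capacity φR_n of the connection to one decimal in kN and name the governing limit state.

219.9 kN (bearing governs)

Bolt shear: A_b = π(30)²/4 = 706.86 mm². φR_n = 0.75 × 579 × 706.86 × 2 × 1 = 613.9 kN.
Bearing (6 mm plate, F_u = 450 MPa): end bolts L_c = 47 − 33/2 = 30.5, R_n = min(1.2×30.5×6×450, 2.4×30×6×450) = 98.82 kN/bolt; interior L_c = 117 − 33 = 84, R_n = 194.4 kN/bolt. φR_n = 0.75 × (1×98.82 + 1×194.4) = 219.9 kN.
Governing: min(613.9, 219.9) = 219.9 kN → bearing.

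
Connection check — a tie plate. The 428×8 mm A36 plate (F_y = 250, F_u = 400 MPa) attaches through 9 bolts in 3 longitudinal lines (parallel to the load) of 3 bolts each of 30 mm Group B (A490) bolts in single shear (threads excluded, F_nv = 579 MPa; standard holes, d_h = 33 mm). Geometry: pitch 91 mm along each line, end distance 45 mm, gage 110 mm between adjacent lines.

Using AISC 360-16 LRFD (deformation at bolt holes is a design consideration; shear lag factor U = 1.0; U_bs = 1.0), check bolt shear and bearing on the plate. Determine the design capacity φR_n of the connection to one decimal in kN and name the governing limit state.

Bolt shear: A_b = π(30)²/4 = 706.86 mm². φR_n = 0.75 × 579 × 706.86 × 9 × 1 = 2762.6 kN.
Bearing (8 mm plate, F_u = 400 MPa): end bolts L_c = 45 − 33/2 = 28.5, R_n = min(1.2×28.5×8×400, 2.4×30×8×400) = 109.44 kN/bolt; interior L_c = 91 − 33 = 58, R_n = 222.72 kN/bolt. φR_n = 0.75 × (3×109.44 + 6×222.72) = 1248.5 kN.
Governing: min(2762.6, 1248.5) = 1248.5 kN → bearing.

1248.5 kN (bearing governs)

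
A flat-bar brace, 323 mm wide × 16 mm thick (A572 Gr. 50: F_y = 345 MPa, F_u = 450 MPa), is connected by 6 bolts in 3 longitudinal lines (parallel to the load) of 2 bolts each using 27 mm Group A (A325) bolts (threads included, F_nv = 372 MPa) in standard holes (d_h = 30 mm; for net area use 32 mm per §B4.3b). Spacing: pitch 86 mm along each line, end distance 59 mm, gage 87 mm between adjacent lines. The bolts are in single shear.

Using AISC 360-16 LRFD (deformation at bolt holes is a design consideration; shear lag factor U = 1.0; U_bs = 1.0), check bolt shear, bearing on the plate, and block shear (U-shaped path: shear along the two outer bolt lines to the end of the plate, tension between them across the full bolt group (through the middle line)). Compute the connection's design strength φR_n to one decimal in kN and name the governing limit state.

Bolt shear: A_b = π(27)²/4 = 572.56 mm². φR_n = 0.75 × 372 × 572.56 × 6 × 1 = 958.5 kN.
Bearing (16 mm plate, F_u = 450 MPa): end bolts L_c = 59 − 30/2 = 44, R_n = min(1.2×44×16×450, 2.4×27×16×450) = 380.16 kN/bolt; interior L_c = 86 − 30 = 56, R_n = 466.56 kN/bolt. φR_n = 0.75 × (3×380.16 + 3×466.56) = 1905.1 kN.
Block shear: shear path 2×[59+1×86] = 2×145 mm, A_gv = 4640, A_nv = 2×(145 − 1.5×32)×16 = 3104 mm²; tension across gage: (174 − 2×32)×16 = 1760 mm². R_n = min(0.6×450×3104, 0.6×345×4640) + 1.0×450×1760 = min(838.08, 960.48) + 792 = 1630.1 kN. φR_n = 0.75 × 1630.1 = 1222.6 kN.
Governing: min(958.5, 1905.1, 1222.6) = 958.5 kN → bolt shear.

958.5 kN (bolt shear governs)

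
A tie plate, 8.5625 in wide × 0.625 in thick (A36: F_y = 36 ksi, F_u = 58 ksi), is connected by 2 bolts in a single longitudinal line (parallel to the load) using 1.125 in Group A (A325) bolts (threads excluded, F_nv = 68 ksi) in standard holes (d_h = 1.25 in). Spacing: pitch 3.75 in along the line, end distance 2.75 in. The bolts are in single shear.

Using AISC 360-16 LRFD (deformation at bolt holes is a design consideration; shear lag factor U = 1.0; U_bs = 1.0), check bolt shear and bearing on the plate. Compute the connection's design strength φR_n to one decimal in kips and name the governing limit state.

101.4 kips (bolt shear governs)

Bolt shear: A_b = π(1.125)²/4 = 0.99402 in². φR_n = 0.75 × 68 × 0.99402 × 2 × 1 = 101.4 kips.
Bearing (0.625 in plate, F_u = 58 ksi): end bolts L_c = 2.75 − 1.25/2 = 2.125, R_n = min(1.2×2.125×0.625×58, 2.4×1.125×0.625×58) = 92.438 kips/bolt; interior L_c = 3.75 − 1.25 = 2.5, R_n = 97.875 kips/bolt. φR_n = 0.75 × (1×92.438 + 1×97.875) = 142.7 kips.
Governing: min(101.4, 142.7) = 101.4 kips → bolt shear.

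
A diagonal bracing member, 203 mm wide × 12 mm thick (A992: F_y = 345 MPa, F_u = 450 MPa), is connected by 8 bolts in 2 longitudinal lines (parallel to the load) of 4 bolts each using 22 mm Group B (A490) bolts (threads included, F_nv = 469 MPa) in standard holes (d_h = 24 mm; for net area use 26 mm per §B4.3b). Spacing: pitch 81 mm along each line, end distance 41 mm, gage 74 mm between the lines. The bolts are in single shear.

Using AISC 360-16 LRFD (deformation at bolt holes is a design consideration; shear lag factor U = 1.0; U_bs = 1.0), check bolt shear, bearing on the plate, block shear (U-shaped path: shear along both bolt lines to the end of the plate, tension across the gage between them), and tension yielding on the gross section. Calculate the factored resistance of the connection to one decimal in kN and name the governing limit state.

Bolt shear: A_b = π(22)²/4 = 380.13 mm². φR_n = 0.75 × 469 × 380.13 × 8 × 1 = 1069.7 kN.
Bearing (12 mm plate, F_u = 450 MPa): end bolts L_c = 41 − 24/2 = 29, R_n = min(1.2×29×12×450, 2.4×22×12×450) = 187.92 kN/bolt; interior L_c = 81 − 24 = 57, R_n = 285.12 kN/bolt. φR_n = 0.75 × (2×187.92 + 6×285.12) = 1564.9 kN.
Block shear: shear path 2×[41+3×81] = 2×284 mm, A_gv = 6816, A_nv = 2×(284 − 3.5×26)×12 = 4632 mm²; tension across gage: (74 − 1×26)×12 = 576 mm². R_n = min(0.6×450×4632, 0.6×345×6816) + 1.0×450×576 = min(1250.6, 1410.9) + 259.2 = 1509.8 kN. φR_n = 0.75 × 1509.8 = 1132.4 kN.
Tension yield (gross): A_g = 203×12 = 2436 mm². φR_n = 0.90 × 345 × 2436 = 756.4 kN.
Governing: min(1069.7, 1564.9, 1132.4, 756.4) = 756.4 kN → gross-section yield.

756.4 kN (gross-section yield governs)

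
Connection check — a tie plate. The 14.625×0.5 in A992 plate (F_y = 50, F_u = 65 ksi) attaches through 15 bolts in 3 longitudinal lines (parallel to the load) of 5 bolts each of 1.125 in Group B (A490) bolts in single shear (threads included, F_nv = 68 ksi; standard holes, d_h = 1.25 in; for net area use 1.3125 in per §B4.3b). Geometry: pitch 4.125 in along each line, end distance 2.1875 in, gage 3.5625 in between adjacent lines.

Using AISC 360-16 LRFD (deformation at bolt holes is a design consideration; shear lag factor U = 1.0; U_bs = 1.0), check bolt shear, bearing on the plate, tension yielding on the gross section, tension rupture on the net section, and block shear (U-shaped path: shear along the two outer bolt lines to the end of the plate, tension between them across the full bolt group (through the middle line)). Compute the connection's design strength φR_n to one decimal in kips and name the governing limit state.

260.5 kips (net-section rupture governs)

Bolt shear: A_b = π(1.125)²/4 = 0.99402 in². φR_n = 0.75 × 68 × 0.99402 × 15 × 1 = 760.4 kips.
Bearing (0.5 in plate, F_u = 65 ksi): end bolts L_c = 2.1875 − 1.25/2 = 1.5625, R_n = min(1.2×1.5625×0.5×65, 2.4×1.125×0.5×65) = 60.938 kips/bolt; interior L_c = 4.125 − 1.25 = 2.875, R_n = 87.75 kips/bolt. φR_n = 0.75 × (3×60.938 + 12×87.75) = 926.9 kips.
Tension yield (gross): A_g = 14.625×0.5 = 7.3125 in². φR_n = 0.90 × 50 × 7.3125 = 329.1 kips.
Tension rupture (net): A_n = (14.625 − 3×1.3125)×0.5 = 5.3438 in² (U = 1.0, A_e = A_n). φR_n = 0.75 × 65 × 5.3438 = 260.5 kips.
Block shear: shear path 2×[2.1875+4×4.125] = 2×18.6875 in, A_gv = 18.688, A_nv = 2×(18.6875 − 4.5×1.3125)×0.5 = 12.781 in²; tension across gage: (7.125 − 2×1.3125)×0.5 = 2.25 in². R_n = min(0.6×65×12.781, 0.6×50×18.688) + 1.0×65×2.25 = min(498.46, 560.64) + 146.25 = 644.71 kips. φR_n = 0.75 × 644.71 = 483.5 kips.
Governing: min(760.4, 926.9, 329.1, 260.5, 483.5) = 260.5 kips → net-section rupture.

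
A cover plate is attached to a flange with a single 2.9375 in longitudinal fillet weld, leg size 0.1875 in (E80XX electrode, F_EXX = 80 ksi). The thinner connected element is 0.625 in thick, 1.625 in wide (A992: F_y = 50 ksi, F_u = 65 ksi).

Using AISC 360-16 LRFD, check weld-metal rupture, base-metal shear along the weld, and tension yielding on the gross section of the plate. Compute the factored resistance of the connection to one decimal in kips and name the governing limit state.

14.0 kips (weld metal governs)

Weld metal: throat = 0.707×0.1875 = 0.13256 in, L = 2.9375 in. φR_n = 0.75 × 0.6 × 80 × 0.13256 × 2.9375 = 14.0 kips.
Base metal shear (0.625 in plate): yield φR_n = 1.0×0.6×50×0.625×2.9375 = 55.1 kips; rupture φR_n = 0.75×0.6×65×0.625×2.9375 = 53.7 kips; take 53.7 kips (rupture).
Tension yield (gross): A_g = 1.625×0.625 = 1.0156 in². φR_n = 0.90 × 50 × 1.0156 = 45.7 kips.
Governing: min(14.0, 53.7, 45.7) = 14.0 kips → weld metal.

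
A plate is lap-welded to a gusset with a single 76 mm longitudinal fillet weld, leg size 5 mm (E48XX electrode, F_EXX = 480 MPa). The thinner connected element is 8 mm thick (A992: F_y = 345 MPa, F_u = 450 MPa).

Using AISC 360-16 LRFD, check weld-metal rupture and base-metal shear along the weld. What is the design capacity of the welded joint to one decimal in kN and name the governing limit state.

Weld metal: throat = 0.707×5 = 3.535 mm, L = 76 mm. φR_n = 0.75 × 0.6 × 480 × 3.535 × 76 = 58.0 kN.
Base metal shear (8 mm plate): yield φR_n = 1.0×0.6×345×8×76 = 125.9 kN; rupture φR_n = 0.75×0.6×450×8×76 = 123.1 kN; take 123.1 kN (rupture).
Governing: min(58.0, 123.1) = 58.0 kN → weld metal.

58.0 kN (weld metal governs)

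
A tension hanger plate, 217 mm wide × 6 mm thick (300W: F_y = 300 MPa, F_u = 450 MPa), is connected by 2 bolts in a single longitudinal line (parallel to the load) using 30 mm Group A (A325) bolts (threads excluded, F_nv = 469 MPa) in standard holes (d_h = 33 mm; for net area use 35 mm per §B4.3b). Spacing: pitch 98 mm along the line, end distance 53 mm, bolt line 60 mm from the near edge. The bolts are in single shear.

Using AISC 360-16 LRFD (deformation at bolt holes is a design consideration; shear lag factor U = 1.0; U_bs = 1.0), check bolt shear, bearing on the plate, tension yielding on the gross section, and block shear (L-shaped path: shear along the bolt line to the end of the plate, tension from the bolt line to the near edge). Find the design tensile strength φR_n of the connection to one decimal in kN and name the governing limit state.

Bolt shear: A_b = π(30)²/4 = 706.86 mm². φR_n = 0.75 × 469 × 706.86 × 2 × 1 = 497.3 kN.
Bearing (6 mm plate, F_u = 450 MPa): end bolts L_c = 53 − 33/2 = 36.5, R_n = min(1.2×36.5×6×450, 2.4×30×6×450) = 118.26 kN/bolt; interior L_c = 98 − 33 = 65, R_n = 194.4 kN/bolt. φR_n = 0.75 × (1×118.26 + 1×194.4) = 234.5 kN.
Tension yield (gross): A_g = 217×6 = 1302 mm². φR_n = 0.90 × 300 × 1302 = 351.5 kN.
Block shear: shear path 1×[53+1×98] = 1×151 mm, A_gv = 906, A_nv = 1×(151 − 1.5×35)×6 = 591 mm²; tension to near edge: (60 − 0.5×35)×6 = 255 mm². R_n = min(0.6×450×591, 0.6×300×906) + 1.0×450×255 = min(159.57, 163.08) + 114.75 = 274.32 kN. φR_n = 0.75 × 274.32 = 205.7 kN.
Governing: min(497.3, 234.5, 351.5, 205.7) = 205.7 kN → block shear.

205.7 kN (block shear governs)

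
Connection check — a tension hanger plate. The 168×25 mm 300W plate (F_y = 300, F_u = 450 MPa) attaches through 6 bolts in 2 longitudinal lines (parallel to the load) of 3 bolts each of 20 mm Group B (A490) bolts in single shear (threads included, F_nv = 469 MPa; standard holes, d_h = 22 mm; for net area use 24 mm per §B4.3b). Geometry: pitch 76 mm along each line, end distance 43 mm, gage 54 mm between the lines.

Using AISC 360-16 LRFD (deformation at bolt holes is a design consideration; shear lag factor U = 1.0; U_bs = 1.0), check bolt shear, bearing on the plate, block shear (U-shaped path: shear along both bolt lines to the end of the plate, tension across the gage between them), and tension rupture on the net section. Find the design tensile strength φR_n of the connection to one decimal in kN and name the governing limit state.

663.0 kN (bolt shear governs)

Bolt shear: A_b = π(20)²/4 = 314.16 mm². φR_n = 0.75 × 469 × 314.16 × 6 × 1 = 663.0 kN.
Bearing (25 mm plate, F_u = 450 MPa): end bolts L_c = 43 − 22/2 = 32, R_n = min(1.2×32×25×450, 2.4×20×25×450) = 432 kN/bolt; interior L_c = 76 − 22 = 54, R_n = 540 kN/bolt. φR_n = 0.75 × (2×432 + 4×540) = 2268.0 kN.
Block shear: shear path 2×[43+2×76] = 2×195 mm, A_gv = 9750, A_nv = 2×(195 − 2.5×24)×25 = 6750 mm²; tension across gage: (54 − 1×24)×25 = 750 mm². R_n = min(0.6×450×6750, 0.6×300×9750) + 1.0×450×750 = min(1822.5, 1755) + 337.5 = 2092.5 kN. φR_n = 0.75 × 2092.5 = 1569.4 kN.
Tension rupture (net): A_n = (168 − 2×24)×25 = 3000 mm² (U = 1.0, A_e = A_n). φR_n = 0.75 × 450 × 3000 = 1012.5 kN.
Governing: min(663.0, 2268.0, 1569.4, 1012.5) = 663.0 kN → bolt shear.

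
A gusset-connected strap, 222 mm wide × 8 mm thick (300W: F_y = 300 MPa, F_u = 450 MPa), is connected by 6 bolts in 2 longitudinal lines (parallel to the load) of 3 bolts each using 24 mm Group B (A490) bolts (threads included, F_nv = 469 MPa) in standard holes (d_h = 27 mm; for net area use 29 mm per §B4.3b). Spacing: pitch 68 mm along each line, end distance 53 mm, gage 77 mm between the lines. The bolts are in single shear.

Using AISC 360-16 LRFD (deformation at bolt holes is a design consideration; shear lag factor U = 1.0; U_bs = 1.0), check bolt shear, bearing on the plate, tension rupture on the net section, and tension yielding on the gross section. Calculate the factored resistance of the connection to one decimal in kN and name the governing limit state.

Bolt shear: A_b = π(24)²/4 = 452.39 mm². φR_n = 0.75 × 469 × 452.39 × 6 × 1 = 954.8 kN.
Bearing (8 mm plate, F_u = 450 MPa): end bolts L_c = 53 − 27/2 = 39.5, R_n = min(1.2×39.5×8×450, 2.4×24×8×450) = 170.64 kN/bolt; interior L_c = 68 − 27 = 41, R_n = 177.12 kN/bolt. φR_n = 0.75 × (2×170.64 + 4×177.12) = 787.3 kN.
Tension rupture (net): A_n = (222 − 2×29)×8 = 1312 mm² (U = 1.0, A_e = A_n). φR_n = 0.75 × 450 × 1312 = 442.8 kN.
Tension yield (gross): A_g = 222×8 = 1776 mm². φR_n = 0.90 × 300 × 1776 = 479.5 kN.
Governing: min(954.8, 787.3, 442.8, 479.5) = 442.8 kN → net-section rupture.

442.8 kN (net-section rupture governs)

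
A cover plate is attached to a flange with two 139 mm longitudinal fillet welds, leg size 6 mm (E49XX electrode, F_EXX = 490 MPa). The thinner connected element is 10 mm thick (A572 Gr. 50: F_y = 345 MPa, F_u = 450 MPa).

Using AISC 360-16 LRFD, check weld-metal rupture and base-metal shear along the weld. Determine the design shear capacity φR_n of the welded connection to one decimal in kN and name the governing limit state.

Weld metal: throat = 0.707×6 = 4.242 mm, L = 2×139 = 278 mm. φR_n = 0.75 × 0.6 × 490 × 4.242 × 278 = 260.0 kN.
Base metal shear (10 mm plate): yield φR_n = 1.0×0.6×345×10×278 = 575.5 kN; rupture φR_n = 0.75×0.6×450×10×278 = 563.0 kN; take 563.0 kN (rupture).
Governing: min(260.0, 563.0) = 260.0 kN → weld metal.

260.0 kN (weld metal governs)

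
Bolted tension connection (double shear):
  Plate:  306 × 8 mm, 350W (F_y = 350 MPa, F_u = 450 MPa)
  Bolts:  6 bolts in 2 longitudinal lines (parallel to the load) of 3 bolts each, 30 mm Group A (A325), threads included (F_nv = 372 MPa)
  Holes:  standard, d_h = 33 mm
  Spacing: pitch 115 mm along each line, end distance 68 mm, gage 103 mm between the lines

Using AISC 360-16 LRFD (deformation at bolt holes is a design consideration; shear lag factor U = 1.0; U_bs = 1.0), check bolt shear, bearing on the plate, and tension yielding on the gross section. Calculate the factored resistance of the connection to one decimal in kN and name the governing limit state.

Bolt shear: A_b = π(30)²/4 = 706.86 mm². φR_n = 0.75 × 372 × 706.86 × 6 × 2 = 2366.6 kN.
Bearing (8 mm plate, F_u = 450 MPa): end bolts L_c = 68 − 33/2 = 51.5, R_n = min(1.2×51.5×8×450, 2.4×30×8×450) = 222.48 kN/bolt; interior L_c = 115 − 33 = 82, R_n = 259.2 kN/bolt. φR_n = 0.75 × (2×222.48 + 4×259.2) = 1111.3 kN.
Tension yield (gross): A_g = 306×8 = 2448 mm². φR_n = 0.90 × 350 × 2448 = 771.1 kN.
Governing: min(2366.6, 1111.3, 771.1) = 771.1 kN → gross-section yield.

771.1 kN (gross-section yield governs)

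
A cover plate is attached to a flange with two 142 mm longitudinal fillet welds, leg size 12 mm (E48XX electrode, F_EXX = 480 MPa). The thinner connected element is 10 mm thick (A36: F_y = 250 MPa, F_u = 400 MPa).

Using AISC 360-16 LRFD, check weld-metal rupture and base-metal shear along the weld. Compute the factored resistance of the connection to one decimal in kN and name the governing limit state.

426.0 kN (base-metal shear governs)

Weld metal: throat = 0.707×12 = 8.484 mm, L = 2×142 = 284 mm. φR_n = 0.75 × 0.6 × 480 × 8.484 × 284 = 520.4 kN.
Base metal shear (10 mm plate): yield φR_n = 1.0×0.6×250×10×284 = 426.0 kN; rupture φR_n = 0.75×0.6×400×10×284 = 511.2 kN; take 426.0 kN (yield).
Governing: min(520.4, 426.0) = 426.0 kN → base-metal shear.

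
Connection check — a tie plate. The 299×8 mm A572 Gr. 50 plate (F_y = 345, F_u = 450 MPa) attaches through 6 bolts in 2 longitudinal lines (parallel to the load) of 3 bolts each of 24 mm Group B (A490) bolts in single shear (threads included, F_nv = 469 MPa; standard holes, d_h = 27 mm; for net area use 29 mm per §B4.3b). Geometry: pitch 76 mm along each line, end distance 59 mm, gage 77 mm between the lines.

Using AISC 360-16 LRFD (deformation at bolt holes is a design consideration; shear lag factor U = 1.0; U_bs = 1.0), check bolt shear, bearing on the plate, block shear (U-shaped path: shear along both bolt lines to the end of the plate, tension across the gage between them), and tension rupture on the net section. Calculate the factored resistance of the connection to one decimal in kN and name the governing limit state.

Bolt shear: A_b = π(24)²/4 = 452.39 mm². φR_n = 0.75 × 469 × 452.39 × 6 × 1 = 954.8 kN.
Bearing (8 mm plate, F_u = 450 MPa): end bolts L_c = 59 − 27/2 = 45.5, R_n = min(1.2×45.5×8×450, 2.4×24×8×450) = 196.56 kN/bolt; interior L_c = 76 − 27 = 49, R_n = 207.36 kN/bolt. φR_n = 0.75 × (2×196.56 + 4×207.36) = 916.9 kN.
Block shear: shear path 2×[59+2×76] = 2×211 mm, A_gv = 3376, A_nv = 2×(211 − 2.5×29)×8 = 2216 mm²; tension across gage: (77 − 1×29)×8 = 384 mm². R_n = min(0.6×450×2216, 0.6×345×3376) + 1.0×450×384 = min(598.32, 698.83) + 172.8 = 771.12 kN. φR_n = 0.75 × 771.12 = 578.3 kN.
Tension rupture (net): A_n = (299 − 2×29)×8 = 1928 mm² (U = 1.0, A_e = A_n). φR_n = 0.75 × 450 × 1928 = 650.7 kN.
Governing: min(954.8, 916.9, 578.3, 650.7) = 578.3 kN → block shear.

578.3 kN (block shear governs)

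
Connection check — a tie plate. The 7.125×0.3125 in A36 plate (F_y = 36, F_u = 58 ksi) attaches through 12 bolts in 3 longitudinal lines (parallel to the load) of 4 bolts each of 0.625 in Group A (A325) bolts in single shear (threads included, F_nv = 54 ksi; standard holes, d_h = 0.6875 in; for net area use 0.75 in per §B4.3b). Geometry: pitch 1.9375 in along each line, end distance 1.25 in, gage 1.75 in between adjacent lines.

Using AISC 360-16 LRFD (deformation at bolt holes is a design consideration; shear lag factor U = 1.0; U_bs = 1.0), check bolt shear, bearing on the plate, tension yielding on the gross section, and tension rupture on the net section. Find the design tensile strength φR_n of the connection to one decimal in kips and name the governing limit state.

66.3 kips (net-section rupture governs)

Bolt shear: A_b = π(0.625)²/4 = 0.3068 in². φR_n = 0.75 × 54 × 0.3068 × 12 × 1 = 149.1 kips.
Bearing (0.3125 in plate, F_u = 58 ksi): end bolts L_c = 1.25 − 0.6875/2 = 0.90625, R_n = min(1.2×0.90625×0.3125×58, 2.4×0.625×0.3125×58) = 19.711 kips/bolt; interior L_c = 1.9375 − 0.6875 = 1.25, R_n = 27.188 kips/bolt. φR_n = 0.75 × (3×19.711 + 9×27.188) = 227.9 kips.
Tension yield (gross): A_g = 7.125×0.3125 = 2.2266 in². φR_n = 0.90 × 36 × 2.2266 = 72.1 kips.
Tension rupture (net): A_n = (7.125 − 3×0.75)×0.3125 = 1.5234 in² (U = 1.0, A_e = A_n). φR_n = 0.75 × 58 × 1.5234 = 66.3 kips.
Governing: min(149.1, 227.9, 72.1, 66.3) = 66.3 kips → net-section rupture.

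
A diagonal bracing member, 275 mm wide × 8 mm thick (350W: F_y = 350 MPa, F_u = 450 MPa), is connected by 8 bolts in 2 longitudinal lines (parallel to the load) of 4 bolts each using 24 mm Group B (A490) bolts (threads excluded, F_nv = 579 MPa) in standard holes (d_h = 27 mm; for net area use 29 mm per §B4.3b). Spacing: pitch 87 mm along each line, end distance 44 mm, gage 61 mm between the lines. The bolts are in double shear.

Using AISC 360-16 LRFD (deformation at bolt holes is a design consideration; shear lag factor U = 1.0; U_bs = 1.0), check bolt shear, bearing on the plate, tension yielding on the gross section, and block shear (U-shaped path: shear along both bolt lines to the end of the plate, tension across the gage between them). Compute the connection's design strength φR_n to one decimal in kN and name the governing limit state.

Bolt shear: A_b = π(24)²/4 = 452.39 mm². φR_n = 0.75 × 579 × 452.39 × 8 × 2 = 3143.2 kN.
Bearing (8 mm plate, F_u = 450 MPa): end bolts L_c = 44 − 27/2 = 30.5, R_n = min(1.2×30.5×8×450, 2.4×24×8×450) = 131.76 kN/bolt; interior L_c = 87 − 27 = 60, R_n = 207.36 kN/bolt. φR_n = 0.75 × (2×131.76 + 6×207.36) = 1130.8 kN.
Tension yield (gross): A_g = 275×8 = 2200 mm². φR_n = 0.90 × 350 × 2200 = 693.0 kN.
Block shear: shear path 2×[44+3×87] = 2×305 mm, A_gv = 4880, A_nv = 2×(305 − 3.5×29)×8 = 3256 mm²; tension across gage: (61 − 1×29)×8 = 256 mm². R_n = min(0.6×450×3256, 0.6×350×4880) + 1.0×450×256 = min(879.12, 1024.8) + 115.2 = 994.32 kN. φR_n = 0.75 × 994.32 = 745.7 kN.
Governing: min(3143.2, 1130.8, 693.0, 745.7) = 693.0 kN → gross-section yield.

693.0 kN (gross-section yield governs)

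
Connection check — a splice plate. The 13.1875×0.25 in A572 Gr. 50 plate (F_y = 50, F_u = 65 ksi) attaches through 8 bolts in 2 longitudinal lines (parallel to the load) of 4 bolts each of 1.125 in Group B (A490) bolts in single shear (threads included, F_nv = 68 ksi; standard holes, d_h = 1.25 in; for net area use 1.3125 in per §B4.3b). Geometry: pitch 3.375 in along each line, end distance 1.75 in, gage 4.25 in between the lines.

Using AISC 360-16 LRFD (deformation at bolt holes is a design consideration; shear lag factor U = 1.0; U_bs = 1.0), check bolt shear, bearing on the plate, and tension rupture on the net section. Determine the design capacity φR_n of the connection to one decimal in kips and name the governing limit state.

Bolt shear: A_b = π(1.125)²/4 = 0.99402 in². φR_n = 0.75 × 68 × 0.99402 × 8 × 1 = 405.6 kips.
Bearing (0.25 in plate, F_u = 65 ksi): end bolts L_c = 1.75 − 1.25/2 = 1.125, R_n = min(1.2×1.125×0.25×65, 2.4×1.125×0.25×65) = 21.938 kips/bolt; interior L_c = 3.375 − 1.25 = 2.125, R_n = 41.438 kips/bolt. φR_n = 0.75 × (2×21.938 + 6×41.438) = 219.4 kips.
Tension rupture (net): A_n = (13.1875 − 2×1.3125)×0.25 = 2.6406 in² (U = 1.0, A_e = A_n). φR_n = 0.75 × 65 × 2.6406 = 128.7 kips.
Governing: min(405.6, 219.4, 128.7) = 128.7 kips → net-section rupture.

128.7 kips (net-section rupture governs)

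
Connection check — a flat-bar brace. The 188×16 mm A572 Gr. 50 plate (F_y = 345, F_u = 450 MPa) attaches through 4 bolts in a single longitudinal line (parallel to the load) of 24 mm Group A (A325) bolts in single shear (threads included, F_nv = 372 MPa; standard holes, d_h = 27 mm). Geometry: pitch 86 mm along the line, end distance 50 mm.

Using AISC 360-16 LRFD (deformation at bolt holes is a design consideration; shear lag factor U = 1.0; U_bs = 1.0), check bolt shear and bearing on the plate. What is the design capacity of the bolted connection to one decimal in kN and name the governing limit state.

Bolt shear: A_b = π(24)²/4 = 452.39 mm². φR_n = 0.75 × 372 × 452.39 × 4 × 1 = 504.9 kN.
Bearing (16 mm plate, F_u = 450 MPa): end bolts L_c = 50 − 27/2 = 36.5, R_n = min(1.2×36.5×16×450, 2.4×24×16×450) = 315.36 kN/bolt; interior L_c = 86 − 27 = 59, R_n = 414.72 kN/bolt. φR_n = 0.75 × (1×315.36 + 3×414.72) = 1169.6 kN.
Governing: min(504.9, 1169.6) = 504.9 kN → bolt shear.

504.9 kN (bolt shear governs)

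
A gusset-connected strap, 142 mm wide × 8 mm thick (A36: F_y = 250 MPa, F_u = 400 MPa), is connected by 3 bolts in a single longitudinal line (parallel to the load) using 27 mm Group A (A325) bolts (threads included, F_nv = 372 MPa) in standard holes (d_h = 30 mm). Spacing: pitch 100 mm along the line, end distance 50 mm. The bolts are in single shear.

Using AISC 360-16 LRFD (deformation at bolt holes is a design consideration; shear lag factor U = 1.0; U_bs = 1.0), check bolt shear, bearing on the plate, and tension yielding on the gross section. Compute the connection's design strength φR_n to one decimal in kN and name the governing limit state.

255.6 kN (gross-section yield governs)

Bolt shear: A_b = π(27)²/4 = 572.56 mm². φR_n = 0.75 × 372 × 572.56 × 3 × 1 = 479.2 kN.
Bearing (8 mm plate, F_u = 400 MPa): end bolts L_c = 50 − 30/2 = 35, R_n = min(1.2×35×8×400, 2.4×27×8×400) = 134.4 kN/bolt; interior L_c = 100 − 30 = 70, R_n = 207.36 kN/bolt. φR_n = 0.75 × (1×134.4 + 2×207.36) = 411.8 kN.
Tension yield (gross): A_g = 142×8 = 1136 mm². φR_n = 0.90 × 250 × 1136 = 255.6 kN.
Governing: min(479.2, 411.8, 255.6) = 255.6 kN → gross-section yield.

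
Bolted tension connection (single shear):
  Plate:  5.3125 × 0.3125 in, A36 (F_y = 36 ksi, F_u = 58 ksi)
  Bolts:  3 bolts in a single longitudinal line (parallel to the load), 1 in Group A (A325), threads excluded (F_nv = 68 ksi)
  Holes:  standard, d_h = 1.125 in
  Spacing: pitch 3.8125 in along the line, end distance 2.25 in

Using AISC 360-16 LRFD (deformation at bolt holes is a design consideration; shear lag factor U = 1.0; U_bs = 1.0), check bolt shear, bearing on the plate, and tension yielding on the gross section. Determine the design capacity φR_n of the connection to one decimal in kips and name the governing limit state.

Bolt shear: A_b = π(1)²/4 = 0.7854 in². φR_n = 0.75 × 68 × 0.7854 × 3 × 1 = 120.2 kips.
Bearing (0.3125 in plate, F_u = 58 ksi): end bolts L_c = 2.25 − 1.125/2 = 1.6875, R_n = min(1.2×1.6875×0.3125×58, 2.4×1×0.3125×58) = 36.703 kips/bolt; interior L_c = 3.8125 − 1.125 = 2.6875, R_n = 43.5 kips/bolt. φR_n = 0.75 × (1×36.703 + 2×43.5) = 92.8 kips.
Tension yield (gross): A_g = 5.3125×0.3125 = 1.6602 in². φR_n = 0.90 × 36 × 1.6602 = 53.8 kips.
Governing: min(120.2, 92.8, 53.8) = 53.8 kips → gross-section yield.

53.8 kips (gross-section yield governs)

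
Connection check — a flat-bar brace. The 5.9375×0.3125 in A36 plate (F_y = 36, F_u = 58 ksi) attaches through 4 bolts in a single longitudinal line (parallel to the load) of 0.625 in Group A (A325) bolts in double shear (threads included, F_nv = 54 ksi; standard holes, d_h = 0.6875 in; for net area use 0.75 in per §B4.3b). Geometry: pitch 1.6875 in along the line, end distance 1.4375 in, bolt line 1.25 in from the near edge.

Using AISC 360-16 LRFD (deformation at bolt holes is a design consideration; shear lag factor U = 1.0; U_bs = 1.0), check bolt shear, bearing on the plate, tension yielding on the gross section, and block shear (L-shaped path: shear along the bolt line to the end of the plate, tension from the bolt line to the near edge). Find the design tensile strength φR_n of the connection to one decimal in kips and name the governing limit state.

Bolt shear: A_b = π(0.625)²/4 = 0.3068 in². φR_n = 0.75 × 54 × 0.3068 × 4 × 2 = 99.4 kips.
Bearing (0.3125 in plate, F_u = 58 ksi): end bolts L_c = 1.4375 − 0.6875/2 = 1.09375, R_n = min(1.2×1.09375×0.3125×58, 2.4×0.625×0.3125×58) = 23.789 kips/bolt; interior L_c = 1.6875 − 0.6875 = 1, R_n = 21.75 kips/bolt. φR_n = 0.75 × (1×23.789 + 3×21.75) = 66.8 kips.
Tension yield (gross): A_g = 5.9375×0.3125 = 1.8555 in². φR_n = 0.90 × 36 × 1.8555 = 60.1 kips.
Block shear: shear path 1×[1.4375+3×1.6875] = 1×6.5 in, A_gv = 2.0313, A_nv = 1×(6.5 − 3.5×0.75)×0.3125 = 1.2109 in²; tension to near edge: (1.25 − 0.5×0.75)×0.3125 = 0.27344 in². R_n = min(0.6×58×1.2109, 0.6×36×2.0313) + 1.0×58×0.27344 = min(42.139, 43.876) + 15.86 = 57.999 kips. φR_n = 0.75 × 57.999 = 43.5 kips.
Governing: min(99.4, 66.8, 60.1, 43.5) = 43.5 kips → block shear.

43.5 kips (block shear governs)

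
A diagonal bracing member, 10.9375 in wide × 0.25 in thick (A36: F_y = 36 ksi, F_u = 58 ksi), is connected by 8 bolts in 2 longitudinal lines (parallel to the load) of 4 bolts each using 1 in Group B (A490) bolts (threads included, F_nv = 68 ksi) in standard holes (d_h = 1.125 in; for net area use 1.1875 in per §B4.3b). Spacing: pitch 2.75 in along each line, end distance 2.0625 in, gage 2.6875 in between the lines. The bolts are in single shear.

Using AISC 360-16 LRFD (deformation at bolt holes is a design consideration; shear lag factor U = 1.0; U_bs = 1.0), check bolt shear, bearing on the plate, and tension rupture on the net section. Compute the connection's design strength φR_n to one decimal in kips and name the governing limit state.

Bolt shear: A_b = π(1)²/4 = 0.7854 in². φR_n = 0.75 × 68 × 0.7854 × 8 × 1 = 320.4 kips.
Bearing (0.25 in plate, F_u = 58 ksi): end bolts L_c = 2.0625 − 1.125/2 = 1.5, R_n = min(1.2×1.5×0.25×58, 2.4×1×0.25×58) = 26.1 kips/bolt; interior L_c = 2.75 − 1.125 = 1.625, R_n = 28.275 kips/bolt. φR_n = 0.75 × (2×26.1 + 6×28.275) = 166.4 kips.
Tension rupture (net): A_n = (10.9375 − 2×1.1875)×0.25 = 2.1406 in² (U = 1.0, A_e = A_n). φR_n = 0.75 × 58 × 2.1406 = 93.1 kips.
Governing: min(320.4, 166.4, 93.1) = 93.1 kips → net-section rupture.

93.1 kips (net-section rupture governs)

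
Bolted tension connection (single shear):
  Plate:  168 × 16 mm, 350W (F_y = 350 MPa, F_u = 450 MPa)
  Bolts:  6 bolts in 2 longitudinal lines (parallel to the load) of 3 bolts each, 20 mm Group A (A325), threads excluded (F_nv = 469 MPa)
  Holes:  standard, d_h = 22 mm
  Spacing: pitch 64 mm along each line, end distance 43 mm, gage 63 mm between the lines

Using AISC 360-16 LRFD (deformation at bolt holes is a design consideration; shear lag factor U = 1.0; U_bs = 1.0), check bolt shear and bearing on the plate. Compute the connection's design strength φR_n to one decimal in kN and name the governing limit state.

Bolt shear: A_b = π(20)²/4 = 314.16 mm². φR_n = 0.75 × 469 × 314.16 × 6 × 1 = 663.0 kN.
Bearing (16 mm plate, F_u = 450 MPa): end bolts L_c = 43 − 22/2 = 32, R_n = min(1.2×32×16×450, 2.4×20×16×450) = 276.48 kN/bolt; interior L_c = 64 − 22 = 42, R_n = 345.6 kN/bolt. φR_n = 0.75 × (2×276.48 + 4×345.6) = 1451.5 kN.
Governing: min(663.0, 1451.5) = 663.0 kN → bolt shear.

663.0 kN (bolt shear governs)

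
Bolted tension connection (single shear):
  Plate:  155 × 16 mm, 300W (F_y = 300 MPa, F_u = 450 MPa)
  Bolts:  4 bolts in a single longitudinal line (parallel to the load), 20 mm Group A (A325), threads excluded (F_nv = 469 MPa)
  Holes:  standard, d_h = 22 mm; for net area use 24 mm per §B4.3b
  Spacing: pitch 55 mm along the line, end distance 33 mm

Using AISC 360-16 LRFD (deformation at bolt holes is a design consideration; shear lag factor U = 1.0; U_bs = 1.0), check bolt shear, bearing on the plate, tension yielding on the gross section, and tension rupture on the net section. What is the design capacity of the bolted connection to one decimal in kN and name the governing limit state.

442.0 kN (bolt shear governs)

Bolt shear: A_b = π(20)²/4 = 314.16 mm². φR_n = 0.75 × 469 × 314.16 × 4 × 1 = 442.0 kN.
Bearing (16 mm plate, F_u = 450 MPa): end bolts L_c = 33 − 22/2 = 22, R_n = min(1.2×22×16×450, 2.4×20×16×450) = 190.08 kN/bolt; interior L_c = 55 − 22 = 33, R_n = 285.12 kN/bolt. φR_n = 0.75 × (1×190.08 + 3×285.12) = 784.1 kN.
Tension yield (gross): A_g = 155×16 = 2480 mm². φR_n = 0.90 × 300 × 2480 = 669.6 kN.
Tension rupture (net): A_n = (155 − 1×24)×16 = 2096 mm² (U = 1.0, A_e = A_n). φR_n = 0.75 × 450 × 2096 = 707.4 kN.
Governing: min(442.0, 784.1, 669.6, 707.4) = 442.0 kN → bolt shear.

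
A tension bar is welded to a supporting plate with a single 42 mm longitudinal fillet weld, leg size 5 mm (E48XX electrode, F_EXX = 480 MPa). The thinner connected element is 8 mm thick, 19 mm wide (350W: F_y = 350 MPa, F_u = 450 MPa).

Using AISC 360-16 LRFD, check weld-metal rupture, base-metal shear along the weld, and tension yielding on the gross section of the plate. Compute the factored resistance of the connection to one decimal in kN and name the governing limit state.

32.1 kN (weld metal governs)

Weld metal: throat = 0.707×5 = 3.535 mm, L = 42 mm. φR_n = 0.75 × 0.6 × 480 × 3.535 × 42 = 32.1 kN.
Base metal shear (8 mm plate): yield φR_n = 1.0×0.6×350×8×42 = 70.6 kN; rupture φR_n = 0.75×0.6×450×8×42 = 68.0 kN; take 68.0 kN (rupture).
Tension yield (gross): A_g = 19×8 = 152 mm². φR_n = 0.90 × 350 × 152 = 47.9 kN.
Governing: min(32.1, 68.0, 47.9) = 32.1 kN → weld metal.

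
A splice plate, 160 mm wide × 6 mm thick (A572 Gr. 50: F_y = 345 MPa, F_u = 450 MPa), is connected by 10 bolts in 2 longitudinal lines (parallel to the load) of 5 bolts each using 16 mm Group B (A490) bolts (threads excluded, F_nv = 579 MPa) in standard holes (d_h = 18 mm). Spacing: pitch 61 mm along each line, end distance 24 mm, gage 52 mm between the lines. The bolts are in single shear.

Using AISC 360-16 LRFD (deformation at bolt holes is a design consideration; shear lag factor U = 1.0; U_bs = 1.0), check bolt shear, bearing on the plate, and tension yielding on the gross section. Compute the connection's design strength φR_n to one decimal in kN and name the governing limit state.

298.1 kN (gross-section yield governs)

Bolt shear: A_b = π(16)²/4 = 201.06 mm². φR_n = 0.75 × 579 × 201.06 × 10 × 1 = 873.1 kN.
Bearing (6 mm plate, F_u = 450 MPa): end bolts L_c = 24 − 18/2 = 15, R_n = min(1.2×15×6×450, 2.4×16×6×450) = 48.6 kN/bolt; interior L_c = 61 − 18 = 43, R_n = 103.68 kN/bolt. φR_n = 0.75 × (2×48.6 + 8×103.68) = 695.0 kN.
Tension yield (gross): A_g = 160×6 = 960 mm². φR_n = 0.90 × 345 × 960 = 298.1 kN.
Governing: min(873.1, 695.0, 298.1) = 298.1 kN → gross-section yield.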